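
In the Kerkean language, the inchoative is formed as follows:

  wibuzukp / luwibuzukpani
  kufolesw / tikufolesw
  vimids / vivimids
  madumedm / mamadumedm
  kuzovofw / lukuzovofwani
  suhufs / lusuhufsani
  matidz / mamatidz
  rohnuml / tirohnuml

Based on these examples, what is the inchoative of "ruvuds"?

ruruvuds

"ruvuds" has second-to-last letter 'd'. The stems whose second-to-last letter is 'd' (vimids → vivimids, madumedm → mamadumedm, matidz → mamatidz) repeat the first consonant+vowel as a prefix.
The other patterns: stems whose second-to-last letter is 'f' or 'k' add lu- … -ani around the stem; stems whose second-to-last letter is 'm' or 's' add the prefix ti-.
So ruvuds → ruruvuds.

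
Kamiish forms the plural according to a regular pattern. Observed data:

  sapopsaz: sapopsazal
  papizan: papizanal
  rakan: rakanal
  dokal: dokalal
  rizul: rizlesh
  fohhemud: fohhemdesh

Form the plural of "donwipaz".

dokal and rizul both end in -l yet inflect differently (dokalal, rizlesh), so the final letter is not what conditions the rule; the last vowel is.
"donwipaz" has last vowel 'a'. The stems whose last vowel is 'a' (sapopsaz → sapopsazal, papizan → papizanal, rakan → rakanal) add -al.
So donwipaz → donwipazal.

donwipazal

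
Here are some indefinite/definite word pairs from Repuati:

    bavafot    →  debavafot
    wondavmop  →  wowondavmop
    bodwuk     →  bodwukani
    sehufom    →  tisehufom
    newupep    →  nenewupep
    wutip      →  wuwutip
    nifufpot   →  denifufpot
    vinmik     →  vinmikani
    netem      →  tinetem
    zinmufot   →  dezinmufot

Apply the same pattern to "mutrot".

demutrot

wondavmop and zinmufot both have last vowel 'o' yet inflect differently (wowondavmop, dezinmufot), so the last vowel is not what conditions the rule; the final letter is.
"mutrot" ends in -t. The stems ending in -t (zinmufot → dezinmufot, bavafot → debavafot, nifufpot → denifufpot) add the prefix de-.
So mutrot → demutrot.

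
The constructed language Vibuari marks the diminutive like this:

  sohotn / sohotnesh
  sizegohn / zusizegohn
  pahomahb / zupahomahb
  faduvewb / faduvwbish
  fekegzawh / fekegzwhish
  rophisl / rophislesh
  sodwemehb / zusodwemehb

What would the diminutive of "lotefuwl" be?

lotefwlish

pahomahb and faduvewb both end in -b yet inflect differently (zupahomahb, faduvwbish), so the final letter is not what conditions the rule; the second-to-last letter is.
"lotefuwl" has second-to-last letter 'w'. The stems whose second-to-last letter is 'w' (fekegzawh → fekegzwhish, faduvewb → faduvwbish) delete the last vowel and add -ish.
So lotefuwl → lotefwlish.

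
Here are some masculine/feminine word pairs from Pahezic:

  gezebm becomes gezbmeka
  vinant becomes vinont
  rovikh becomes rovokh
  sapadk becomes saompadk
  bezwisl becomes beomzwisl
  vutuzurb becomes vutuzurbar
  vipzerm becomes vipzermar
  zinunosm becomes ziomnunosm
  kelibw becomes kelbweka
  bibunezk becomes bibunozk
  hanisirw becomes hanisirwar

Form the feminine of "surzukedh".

suomrzukedh

hanisirw and kelibw both end in -w yet inflect differently (hanisirwar, kelbweka), so the final letter is not what conditions the rule; the second-to-last letter is.
"surzukedh" has second-to-last letter 'd'. The one such stem in the data (sapadk → saompadk) inserts -om- after the first vowel (as do zinunosm, bezwisl), so the same rule applies.
The other patterns: stems whose second-to-last letter is 'r' add -ar; stems whose second-to-last letter is 'b' delete the last vowel and add -eka; stems whose second-to-last letter is 'k', 'n' or 'z' change the last vowel to 'o'.
So surzukedh → suomrzukedh.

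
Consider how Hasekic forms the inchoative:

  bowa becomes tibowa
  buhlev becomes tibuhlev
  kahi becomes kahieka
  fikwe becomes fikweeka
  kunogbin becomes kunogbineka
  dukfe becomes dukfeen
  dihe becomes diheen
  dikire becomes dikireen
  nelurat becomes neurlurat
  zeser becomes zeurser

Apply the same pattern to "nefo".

fikwe and dukfe both end in -e yet inflect differently (fikweeka, dukfeen), so the final letter is not what conditions the rule; the first letter is.
"nefo" begins with n-. The one such stem in the data (nelurat → neurlurat) inserts -ur- after the first vowel (as does zeser), so the same rule applies.
So nefo → neurfo.

neurfo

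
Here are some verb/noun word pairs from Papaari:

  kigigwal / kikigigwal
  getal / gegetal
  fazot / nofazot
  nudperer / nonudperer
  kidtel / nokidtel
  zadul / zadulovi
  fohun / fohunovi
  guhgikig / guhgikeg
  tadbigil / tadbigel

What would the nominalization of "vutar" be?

vuvutar

"vutar" has last vowel 'a'. The stems whose last vowel is 'a' (kigigwal → kikigigwal, getal → gegetal) repeat the first consonant+vowel as a prefix.
The other patterns: stems whose last vowel is 'e' or 'o' add the prefix no-; stems whose last vowel is 'u' add -ovi; stems whose last vowel is 'i' change the last vowel to 'e'.
So vutar → vuvutar.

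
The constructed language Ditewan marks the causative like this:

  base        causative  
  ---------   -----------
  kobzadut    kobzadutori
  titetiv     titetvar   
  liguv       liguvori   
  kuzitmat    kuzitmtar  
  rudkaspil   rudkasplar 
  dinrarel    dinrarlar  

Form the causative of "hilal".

kobzadut and kuzitmat both end in -t yet inflect differently (kobzadutori, kuzitmtar), so the final letter is not what conditions the rule; the last vowel is.
"hilal" has last vowel 'a'. The one such stem in the data (kuzitmat → kuzitmtar) deletes the last vowel and adds -ar (as do rudkaspil, titetiv), so the same rule applies.
So hilal → hillar.

hillar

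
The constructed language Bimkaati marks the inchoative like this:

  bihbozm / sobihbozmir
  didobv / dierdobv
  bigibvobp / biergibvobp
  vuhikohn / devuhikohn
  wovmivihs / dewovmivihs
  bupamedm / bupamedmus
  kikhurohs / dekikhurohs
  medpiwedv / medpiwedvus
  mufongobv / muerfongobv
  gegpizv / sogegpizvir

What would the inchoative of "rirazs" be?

sorirazsir

mufongobv and medpiwedv both end in -v yet inflect differently (muerfongobv, medpiwedvus), so the final letter is not what conditions the rule; the second-to-last letter is.
"rirazs" has second-to-last letter 'z'. The stems whose second-to-last letter is 'z' (bihbozm → sobihbozmir, gegpizv → sogegpizvir) add so- … -ir around the stem.
So rirazs → sorirazsir.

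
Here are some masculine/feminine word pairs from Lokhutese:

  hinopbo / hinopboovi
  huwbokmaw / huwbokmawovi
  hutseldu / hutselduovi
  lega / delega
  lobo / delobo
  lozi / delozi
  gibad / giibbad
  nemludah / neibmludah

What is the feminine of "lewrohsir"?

"lewrohsir" begins with l-. The stems beginning with l- (lega → delega, lobo → delobo, lozi → delozi) add the prefix de-.
So lewrohsir → delewrohsir.

delewrohsir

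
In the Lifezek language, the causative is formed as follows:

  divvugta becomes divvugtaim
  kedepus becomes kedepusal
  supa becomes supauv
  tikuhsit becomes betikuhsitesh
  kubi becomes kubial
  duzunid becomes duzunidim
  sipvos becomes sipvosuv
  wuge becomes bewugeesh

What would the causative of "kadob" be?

kadobal

supa and divvugta both end in -a yet inflect differently (supauv, divvugtaim), so the final letter is not what conditions the rule; the first letter is.
"kadob" begins with k-. The stems beginning with k- (kubi → kubial, kedepus → kedepusal) add -al.
The other patterns: stems beginning with s- add -uv; stems beginning with d- add -im; stems beginning with t- or w- add be- … -esh around the stem.
So kadob → kadobal.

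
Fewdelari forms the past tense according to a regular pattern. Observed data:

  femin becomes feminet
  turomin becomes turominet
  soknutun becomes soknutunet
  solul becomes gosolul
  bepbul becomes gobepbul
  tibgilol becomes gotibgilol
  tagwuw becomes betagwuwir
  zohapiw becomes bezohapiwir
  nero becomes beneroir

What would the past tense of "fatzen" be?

soknutun and solul both have last vowel 'u' yet inflect differently (soknutunet, gosolul), so the last vowel is not what conditions the rule; the final letter is.
"fatzen" ends in -n. The stems ending in -n (femin → feminet, turomin → turominet, soknutun → soknutunet) add -et.
So fatzen → fatzenet.

fatzenet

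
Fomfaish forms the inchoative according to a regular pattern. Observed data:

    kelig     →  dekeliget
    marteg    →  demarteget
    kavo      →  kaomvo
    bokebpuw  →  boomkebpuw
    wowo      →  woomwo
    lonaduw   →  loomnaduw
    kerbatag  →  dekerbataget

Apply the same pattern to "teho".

teomho

kerbatag and kavo both begin with k- yet inflect differently (dekerbataget, kaomvo), so the first letter is not what conditions the rule; the final letter is.
"teho" ends in -o. The stems ending in -o (kavo → kaomvo, wowo → woomwo) insert -om- after the first vowel.
So teho → teomho.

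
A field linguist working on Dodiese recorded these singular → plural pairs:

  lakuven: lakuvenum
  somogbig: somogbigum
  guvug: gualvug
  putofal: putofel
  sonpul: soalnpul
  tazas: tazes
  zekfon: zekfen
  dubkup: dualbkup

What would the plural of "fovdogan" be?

fovdogen

somogbig and guvug both end in -g yet inflect differently (somogbigum, gualvug), so the final letter is not what conditions the rule; the last vowel is.
"fovdogan" has last vowel 'a'. The stems whose last vowel is 'a' (putofal → putofel, tazas → tazes) change the last vowel to 'e'.
The other patterns: stems whose last vowel is 'e' or 'i' add -um; stems whose last vowel is 'u' insert -al- after the first vowel.
So fovdogan → fovdogen.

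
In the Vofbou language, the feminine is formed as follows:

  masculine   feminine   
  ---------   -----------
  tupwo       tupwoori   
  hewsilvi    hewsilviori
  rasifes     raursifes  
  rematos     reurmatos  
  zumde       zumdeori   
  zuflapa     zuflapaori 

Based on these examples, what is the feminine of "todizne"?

todizneori

"todizne" ends in a vowel. The stems ending in a vowel (tupwo → tupwoori, zumde → zumdeori, zuflapa → zuflapaori) add -ori.
The other pattern: stems ending in a consonant insert -ur- after the first vowel.
So todizne → todizneori.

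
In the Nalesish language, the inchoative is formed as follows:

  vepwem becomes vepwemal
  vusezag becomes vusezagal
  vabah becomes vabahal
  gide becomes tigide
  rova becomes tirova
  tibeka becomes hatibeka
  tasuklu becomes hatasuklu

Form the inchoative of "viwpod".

viwpodal

"viwpod" begins with v-. The stems beginning with v- (vepwem → vepwemal, vusezag → vusezagal, vabah → vabahal) add -al.
The other patterns: stems beginning with g- or r- add the prefix ti-; stems beginning with t- add the prefix ha-.
So viwpod → viwpodal.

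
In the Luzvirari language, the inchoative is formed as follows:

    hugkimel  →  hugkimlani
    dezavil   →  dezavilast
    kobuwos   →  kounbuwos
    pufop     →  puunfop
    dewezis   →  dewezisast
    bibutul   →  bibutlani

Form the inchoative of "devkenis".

devkenisast

dewezis and kobuwos both end in -s yet inflect differently (dewezisast, kounbuwos), so the final letter is not what conditions the rule; the last vowel is.
"devkenis" has last vowel 'i'. The stems whose last vowel is 'i' (dewezis → dewezisast, dezavil → dezavilast) add -ast.
The other patterns: stems whose last vowel is 'o' insert -un- after the first vowel; stems whose last vowel is 'e' or 'u' delete the last vowel and add -ani.
So devkenis → devkenisast.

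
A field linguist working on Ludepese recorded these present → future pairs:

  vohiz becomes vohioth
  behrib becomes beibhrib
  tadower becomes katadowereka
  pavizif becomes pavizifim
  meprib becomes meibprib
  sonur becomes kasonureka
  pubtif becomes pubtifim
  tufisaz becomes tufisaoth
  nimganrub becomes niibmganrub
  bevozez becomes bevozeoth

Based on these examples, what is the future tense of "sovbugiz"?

sovbugioth

tadower and bevozez both have last vowel 'e' yet inflect differently (katadowereka, bevozeoth), so the last vowel is not what conditions the rule; the final letter is.
"sovbugiz" ends in -z. The stems ending in -z (tufisaz → tufisaoth, bevozez → bevozeoth, vohiz → vohioth) drop the final letter and add -oth.
The other patterns: stems ending in -r add ka- … -eka around the stem; stems ending in -b insert -ib- after the first vowel; stems ending in -f add -im.
So sovbugiz → sovbugioth.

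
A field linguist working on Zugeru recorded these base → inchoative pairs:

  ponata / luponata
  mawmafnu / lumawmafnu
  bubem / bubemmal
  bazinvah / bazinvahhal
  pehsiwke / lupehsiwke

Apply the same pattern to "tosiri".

lutosiri

bazinvah and ponata both have last vowel 'a' yet inflect differently (bazinvahhal, luponata), so the last vowel is not what conditions the rule; whether the stem ends in a vowel or a consonant is.
"tosiri" ends in a vowel. The stems ending in a vowel (mawmafnu → lumawmafnu, ponata → luponata, pehsiwke → lupehsiwke) add the prefix lu-.
The other pattern: stems ending in a consonant double the final consonant and add -al.
So tosiri → lutosiri.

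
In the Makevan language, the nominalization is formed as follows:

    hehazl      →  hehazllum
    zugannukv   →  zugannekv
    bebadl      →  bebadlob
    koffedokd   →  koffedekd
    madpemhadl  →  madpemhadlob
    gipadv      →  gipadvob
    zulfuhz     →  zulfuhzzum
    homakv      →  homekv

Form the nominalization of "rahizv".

gipadv and homakv both end in -v yet inflect differently (gipadvob, homekv), so the final letter is not what conditions the rule; the second-to-last letter is.
"rahizv" has second-to-last letter 'z'. The one such stem in the data (hehazl → hehazllum) doubles the final consonant and adds -um (as does zulfuhz), so the same rule applies.
The other patterns: stems whose second-to-last letter is 'd' add -ob; stems whose second-to-last letter is 'k' change the last vowel to 'e'.
So rahizv → rahizvvum.

rahizvvum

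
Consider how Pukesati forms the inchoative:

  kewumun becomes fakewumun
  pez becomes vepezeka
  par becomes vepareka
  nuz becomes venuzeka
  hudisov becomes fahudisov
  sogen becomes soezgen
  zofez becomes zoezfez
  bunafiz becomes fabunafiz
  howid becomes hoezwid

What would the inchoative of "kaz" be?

vekazeka

"kaz" has 1 vowel. The stems with 1 vowel (nuz → venuzeka, pez → vepezeka, par → vepareka) add ve- … -eka around the stem.
So kaz → vekazeka.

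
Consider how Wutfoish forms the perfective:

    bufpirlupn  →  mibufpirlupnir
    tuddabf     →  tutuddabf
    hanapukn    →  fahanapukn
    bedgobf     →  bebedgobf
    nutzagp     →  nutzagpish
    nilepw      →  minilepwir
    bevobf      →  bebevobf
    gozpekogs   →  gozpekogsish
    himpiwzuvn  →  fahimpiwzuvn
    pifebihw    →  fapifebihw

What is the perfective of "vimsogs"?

vimsogsish

bufpirlupn and himpiwzuvn both end in -n yet inflect differently (mibufpirlupnir, fahimpiwzuvn), so the final letter is not what conditions the rule; the second-to-last letter is.
"vimsogs" has second-to-last letter 'g'. The stems whose second-to-last letter is 'g' (nutzagp → nutzagpish, gozpekogs → gozpekogsish) add -ish.
So vimsogs → vimsogsish.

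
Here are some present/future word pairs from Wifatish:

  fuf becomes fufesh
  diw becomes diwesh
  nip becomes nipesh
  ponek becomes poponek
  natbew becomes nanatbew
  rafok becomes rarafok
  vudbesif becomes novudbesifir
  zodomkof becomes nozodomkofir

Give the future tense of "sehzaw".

diw and natbew both end in -w yet inflect differently (diwesh, nanatbew), so the final letter is not what conditions the rule; the number of vowels is.
"sehzaw" has 2 vowels. The stems with 2 vowels (ponek → poponek, natbew → nanatbew, rafok → rarafok) repeat the first consonant+vowel as a prefix.
So sehzaw → sesehzaw.

sesehzaw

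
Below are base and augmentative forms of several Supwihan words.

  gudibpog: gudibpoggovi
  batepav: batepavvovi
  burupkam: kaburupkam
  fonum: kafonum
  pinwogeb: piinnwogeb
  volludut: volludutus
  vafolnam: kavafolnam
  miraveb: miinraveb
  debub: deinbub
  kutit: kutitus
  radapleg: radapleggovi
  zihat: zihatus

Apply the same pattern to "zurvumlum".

kazurvumlum

"zurvumlum" ends in -m. The stems ending in -m (fonum → kafonum, vafolnam → kavafolnam, burupkam → kaburupkam) add the prefix ka-.
So zurvumlum → kazurvumlum.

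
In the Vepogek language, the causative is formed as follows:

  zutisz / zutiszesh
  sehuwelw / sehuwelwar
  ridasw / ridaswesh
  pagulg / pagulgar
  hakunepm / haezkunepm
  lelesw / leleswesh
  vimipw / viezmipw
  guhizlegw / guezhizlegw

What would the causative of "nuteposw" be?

nuteposwesh

ridasw and sehuwelw both end in -w yet inflect differently (ridaswesh, sehuwelwar), so the final letter is not what conditions the rule; the second-to-last letter is.
"nuteposw" has second-to-last letter 's'. The stems whose second-to-last letter is 's' (zutisz → zutiszesh, ridasw → ridaswesh, lelesw → leleswesh) add -esh.
The other patterns: stems whose second-to-last letter is 'l' add -ar; stems whose second-to-last letter is 'g' or 'p' insert -ez- after the first vowel.
So nuteposw → nuteposwesh.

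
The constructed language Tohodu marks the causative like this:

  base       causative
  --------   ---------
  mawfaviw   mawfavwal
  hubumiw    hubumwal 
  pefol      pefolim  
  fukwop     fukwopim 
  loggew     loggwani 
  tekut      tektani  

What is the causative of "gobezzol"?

mawfaviw and loggew both end in -w yet inflect differently (mawfavwal, loggwani), so the final letter is not what conditions the rule; the last vowel is.
"gobezzol" has last vowel 'o'. The stems whose last vowel is 'o' (pefol → pefolim, fukwop → fukwopim) add -im.
The other patterns: stems whose last vowel is 'i' delete the last vowel and add -al; stems whose last vowel is 'e' or 'u' delete the last vowel and add -ani.
So gobezzol → gobezzolim.

gobezzolim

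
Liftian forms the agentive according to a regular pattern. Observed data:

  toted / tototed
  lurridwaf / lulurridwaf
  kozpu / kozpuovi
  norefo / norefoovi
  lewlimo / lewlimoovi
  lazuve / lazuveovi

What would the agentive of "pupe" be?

"pupe" ends in a vowel. The stems ending in a vowel (kozpu → kozpuovi, norefo → norefoovi, lewlimo → lewlimoovi) add -ovi.
The other pattern: stems ending in a consonant repeat the first consonant+vowel as a prefix.
So pupe → pupeovi.

pupeovi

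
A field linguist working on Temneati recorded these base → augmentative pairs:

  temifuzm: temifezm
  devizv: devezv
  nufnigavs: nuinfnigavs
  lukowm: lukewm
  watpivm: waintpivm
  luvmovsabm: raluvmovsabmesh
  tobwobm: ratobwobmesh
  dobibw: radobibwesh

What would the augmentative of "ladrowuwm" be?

ladrowewm

luvmovsabm and watpivm both end in -m yet inflect differently (raluvmovsabmesh, waintpivm), so the final letter is not what conditions the rule; the second-to-last letter is.
"ladrowuwm" has second-to-last letter 'w'. The one such stem in the data (lukowm → lukewm) changes the last vowel to 'e' (as do temifuzm, devizv), so the same rule applies.
So ladrowuwm → ladrowewm.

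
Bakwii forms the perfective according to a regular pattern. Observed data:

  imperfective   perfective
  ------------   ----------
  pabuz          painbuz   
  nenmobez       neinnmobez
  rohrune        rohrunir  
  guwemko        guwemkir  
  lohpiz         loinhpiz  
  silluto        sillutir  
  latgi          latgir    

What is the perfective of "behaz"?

beinhaz

lohpiz and latgi both have last vowel 'i' yet inflect differently (loinhpiz, latgir), so the last vowel is not what conditions the rule; whether the stem ends in a vowel or a consonant is.
"behaz" ends in a consonant. The stems ending in a consonant (nenmobez → neinnmobez, pabuz → painbuz, lohpiz → loinhpiz) insert -in- after the first vowel.
The other pattern: stems ending in a vowel drop the final letter and add -ir.
So behaz → beinhaz.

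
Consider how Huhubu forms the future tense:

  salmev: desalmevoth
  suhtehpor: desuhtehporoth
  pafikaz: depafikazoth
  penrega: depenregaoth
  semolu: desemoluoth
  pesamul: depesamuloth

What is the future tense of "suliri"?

desulirioth

Every pair shown (salmev → desalmevoth, suhtehpor → desuhtehporoth, pafikaz → depafikazoth, …) follows the same rule: add de- … -oth around the stem.
So suliri → desulirioth.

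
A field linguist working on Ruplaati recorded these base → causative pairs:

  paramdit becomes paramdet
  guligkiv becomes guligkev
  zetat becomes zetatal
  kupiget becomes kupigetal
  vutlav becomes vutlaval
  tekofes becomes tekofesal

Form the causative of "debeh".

debehal

"debeh" has last vowel 'e'. The stems whose last vowel is 'e' (kupiget → kupigetal, tekofes → tekofesal) add -al.
The other pattern: stems whose last vowel is 'i' change the last vowel to 'e'.
So debeh → debehal.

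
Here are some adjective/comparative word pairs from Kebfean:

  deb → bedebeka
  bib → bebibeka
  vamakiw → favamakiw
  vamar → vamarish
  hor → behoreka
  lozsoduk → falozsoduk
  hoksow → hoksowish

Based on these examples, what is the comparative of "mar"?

bemareka

"mar" has 1 vowel. The stems with 1 vowel (deb → bedebeka, bib → bebibeka, hor → behoreka) add be- … -eka around the stem.
The other patterns: stems with 2 vowels add -ish; stems with 3 vowels add the prefix fa-.
So mar → bemareka.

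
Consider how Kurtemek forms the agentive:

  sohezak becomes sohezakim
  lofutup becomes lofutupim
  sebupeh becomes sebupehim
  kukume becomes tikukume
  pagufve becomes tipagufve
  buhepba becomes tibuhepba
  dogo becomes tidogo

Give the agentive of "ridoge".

sebupeh and kukume both have last vowel 'e' yet inflect differently (sebupehim, tikukume), so the last vowel is not what conditions the rule; whether the stem ends in a vowel or a consonant is.
"ridoge" ends in a vowel. The stems ending in a vowel (kukume → tikukume, pagufve → tipagufve, buhepba → tibuhepba) add the prefix ti-.
The other pattern: stems ending in a consonant add -im.
So ridoge → tiridoge.

tiridoge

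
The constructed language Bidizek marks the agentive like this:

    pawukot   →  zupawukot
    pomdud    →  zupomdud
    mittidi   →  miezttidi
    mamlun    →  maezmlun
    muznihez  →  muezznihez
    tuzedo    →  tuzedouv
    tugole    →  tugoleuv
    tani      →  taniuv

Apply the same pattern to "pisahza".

mittidi and tani both end in -i yet inflect differently (miezttidi, taniuv), so the final letter is not what conditions the rule; the first letter is.
"pisahza" begins with p-. The stems beginning with p- (pawukot → zupawukot, pomdud → zupomdud) add the prefix zu-.
So pisahza → zupisahza.

zupisahza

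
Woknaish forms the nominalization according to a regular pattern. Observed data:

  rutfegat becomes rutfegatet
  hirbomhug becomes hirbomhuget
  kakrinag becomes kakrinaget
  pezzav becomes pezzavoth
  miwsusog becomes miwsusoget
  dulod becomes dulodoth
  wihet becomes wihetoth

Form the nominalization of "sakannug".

wihet and rutfegat both end in -t yet inflect differently (wihetoth, rutfegatet), so the final letter is not what conditions the rule; the number of vowels is.
"sakannug" has 3 vowels. The stems with 3 vowels (miwsusog → miwsusoget, kakrinag → kakrinaget, hirbomhug → hirbomhuget) add -et.
So sakannug → sakannuget.

sakannuget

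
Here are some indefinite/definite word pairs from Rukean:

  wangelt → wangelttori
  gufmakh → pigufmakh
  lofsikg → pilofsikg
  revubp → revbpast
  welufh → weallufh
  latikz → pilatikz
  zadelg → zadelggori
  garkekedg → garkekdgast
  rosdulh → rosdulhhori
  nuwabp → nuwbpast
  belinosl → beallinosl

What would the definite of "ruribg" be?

rurbgast

zadelg and garkekedg both end in -g yet inflect differently (zadelggori, garkekdgast), so the final letter is not what conditions the rule; the second-to-last letter is.
"ruribg" has second-to-last letter 'b'. The stems whose second-to-last letter is 'b' (nuwabp → nuwbpast, revubp → revbpast) delete the last vowel and add -ast.
The other patterns: stems whose second-to-last letter is 'l' double the final consonant and add -ori; stems whose second-to-last letter is 'k' add the prefix pi-; stems whose second-to-last letter is 'f' or 's' insert -al- after the first vowel.
So ruribg → rurbgast.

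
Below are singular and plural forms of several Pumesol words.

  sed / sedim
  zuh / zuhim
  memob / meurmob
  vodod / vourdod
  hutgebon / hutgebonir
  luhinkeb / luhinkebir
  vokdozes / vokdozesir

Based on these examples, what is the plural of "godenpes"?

sed and vodod both end in -d yet inflect differently (sedim, vourdod), so the final letter is not what conditions the rule; the number of vowels is.
"godenpes" has 3 vowels. The stems with 3 vowels (hutgebon → hutgebonir, luhinkeb → luhinkebir, vokdozes → vokdozesir) add -ir.
The other patterns: stems with 1 vowel add -im; stems with 2 vowels insert -ur- after the first vowel.
So godenpes → godenpesir.

godenpesir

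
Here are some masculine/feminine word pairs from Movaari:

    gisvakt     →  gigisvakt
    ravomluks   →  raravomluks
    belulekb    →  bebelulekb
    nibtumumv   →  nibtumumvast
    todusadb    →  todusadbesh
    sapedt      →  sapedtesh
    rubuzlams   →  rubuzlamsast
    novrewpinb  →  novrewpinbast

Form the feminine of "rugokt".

rurugokt

"rugokt" has second-to-last letter 'k'. The stems whose second-to-last letter is 'k' (belulekb → bebelulekb, gisvakt → gigisvakt, ravomluks → raravomluks) repeat the first consonant+vowel as a prefix.
So rugokt → rurugokt.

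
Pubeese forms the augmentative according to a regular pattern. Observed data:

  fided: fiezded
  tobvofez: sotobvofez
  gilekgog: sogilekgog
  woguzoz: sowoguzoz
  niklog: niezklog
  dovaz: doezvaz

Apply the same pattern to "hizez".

hiezzez

"hizez" has 2 vowels. The stems with 2 vowels (fided → fiezded, dovaz → doezvaz, niklog → niezklog) insert -ez- after the first vowel.
So hizez → hiezzez.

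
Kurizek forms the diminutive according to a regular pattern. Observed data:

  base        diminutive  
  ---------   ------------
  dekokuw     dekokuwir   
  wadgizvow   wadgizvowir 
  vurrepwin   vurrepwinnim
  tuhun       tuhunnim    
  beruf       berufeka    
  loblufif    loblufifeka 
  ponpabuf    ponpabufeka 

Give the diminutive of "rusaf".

rusafeka

dekokuw and tuhun both have last vowel 'u' yet inflect differently (dekokuwir, tuhunnim), so the last vowel is not what conditions the rule; the final letter is.
"rusaf" ends in -f. The stems ending in -f (beruf → berufeka, loblufif → loblufifeka, ponpabuf → ponpabufeka) add -eka.
The other patterns: stems ending in -w add -ir; stems ending in -n double the final consonant and add -im.
So rusaf → rusafeka.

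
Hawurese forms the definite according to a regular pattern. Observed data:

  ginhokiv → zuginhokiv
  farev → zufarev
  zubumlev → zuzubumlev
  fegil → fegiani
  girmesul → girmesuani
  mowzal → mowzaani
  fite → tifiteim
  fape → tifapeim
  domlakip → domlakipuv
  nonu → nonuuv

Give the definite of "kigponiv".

zukigponiv

"kigponiv" ends in -v. The stems ending in -v (ginhokiv → zuginhokiv, farev → zufarev, zubumlev → zuzubumlev) add the prefix zu-.
So kigponiv → zukigponiv.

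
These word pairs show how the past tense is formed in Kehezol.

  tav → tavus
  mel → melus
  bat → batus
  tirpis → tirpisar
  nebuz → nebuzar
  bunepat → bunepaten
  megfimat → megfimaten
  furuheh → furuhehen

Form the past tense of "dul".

dulus

"dul" has 1 vowel. The stems with 1 vowel (tav → tavus, mel → melus, bat → batus) add -us.
The other patterns: stems with 2 vowels add -ar; stems with 3 vowels add -en.
So dul → dulus.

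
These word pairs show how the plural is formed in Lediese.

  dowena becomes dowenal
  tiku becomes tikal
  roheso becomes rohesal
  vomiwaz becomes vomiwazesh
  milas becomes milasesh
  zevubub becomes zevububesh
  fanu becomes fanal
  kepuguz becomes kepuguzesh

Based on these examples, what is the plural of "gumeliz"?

fanu and zevubub both have last vowel 'u' yet inflect differently (fanal, zevububesh), so the last vowel is not what conditions the rule; whether the stem ends in a vowel or a consonant is.
"gumeliz" ends in a consonant. The stems ending in a consonant (zevubub → zevububesh, milas → milasesh, vomiwaz → vomiwazesh) add -esh.
The other pattern: stems ending in a vowel drop the final letter and add -al.
So gumeliz → gumelizesh.

gumelizesh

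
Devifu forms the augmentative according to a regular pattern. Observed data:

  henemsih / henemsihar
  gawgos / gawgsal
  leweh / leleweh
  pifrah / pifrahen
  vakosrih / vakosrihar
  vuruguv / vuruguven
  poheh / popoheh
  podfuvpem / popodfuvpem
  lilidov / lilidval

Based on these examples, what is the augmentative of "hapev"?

vakosrih and pifrah both end in -h yet inflect differently (vakosrihar, pifrahen), so the final letter is not what conditions the rule; the last vowel is.
"hapev" has last vowel 'e'. The stems whose last vowel is 'e' (leweh → leleweh, poheh → popoheh, podfuvpem → popodfuvpem) repeat the first consonant+vowel as a prefix.
The other patterns: stems whose last vowel is 'i' add -ar; stems whose last vowel is 'a' or 'u' add -en; stems whose last vowel is 'o' delete the last vowel and add -al.
So hapev → hahapev.

hahapev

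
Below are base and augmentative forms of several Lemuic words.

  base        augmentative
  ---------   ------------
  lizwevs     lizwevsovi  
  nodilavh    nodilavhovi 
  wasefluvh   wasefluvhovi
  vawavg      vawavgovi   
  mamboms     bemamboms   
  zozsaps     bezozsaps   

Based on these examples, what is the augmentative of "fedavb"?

lizwevs and mamboms both end in -s yet inflect differently (lizwevsovi, bemamboms), so the final letter is not what conditions the rule; the second-to-last letter is.
"fedavb" has second-to-last letter 'v'. The stems whose second-to-last letter is 'v' (lizwevs → lizwevsovi, nodilavh → nodilavhovi, wasefluvh → wasefluvhovi) add -ovi.
The other pattern: stems whose second-to-last letter is 'm' or 'p' add the prefix be-.
So fedavb → fedavbovi.

fedavbovi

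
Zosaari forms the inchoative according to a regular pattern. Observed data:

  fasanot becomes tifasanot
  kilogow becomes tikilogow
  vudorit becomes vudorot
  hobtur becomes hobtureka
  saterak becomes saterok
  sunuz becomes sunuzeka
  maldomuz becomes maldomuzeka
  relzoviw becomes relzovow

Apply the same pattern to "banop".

vudorit and fasanot both end in -t yet inflect differently (vudorot, tifasanot), so the final letter is not what conditions the rule; the last vowel is.
"banop" has last vowel 'o'. The stems whose last vowel is 'o' (fasanot → tifasanot, kilogow → tikilogow) add the prefix ti-.
The other patterns: stems whose last vowel is 'a' or 'i' change the last vowel to 'o'; stems whose last vowel is 'u' add -eka.
So banop → tibanop.

tibanop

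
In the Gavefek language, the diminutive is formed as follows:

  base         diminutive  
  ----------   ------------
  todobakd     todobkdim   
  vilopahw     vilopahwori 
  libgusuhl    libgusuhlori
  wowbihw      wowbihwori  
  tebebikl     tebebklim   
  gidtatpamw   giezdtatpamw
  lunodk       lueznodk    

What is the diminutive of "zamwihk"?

tebebikl and libgusuhl both end in -l yet inflect differently (tebebklim, libgusuhlori), so the final letter is not what conditions the rule; the second-to-last letter is.
"zamwihk" has second-to-last letter 'h'. The stems whose second-to-last letter is 'h' (wowbihw → wowbihwori, vilopahw → vilopahwori, libgusuhl → libgusuhlori) add -ori.
So zamwihk → zamwihkori.

zamwihkori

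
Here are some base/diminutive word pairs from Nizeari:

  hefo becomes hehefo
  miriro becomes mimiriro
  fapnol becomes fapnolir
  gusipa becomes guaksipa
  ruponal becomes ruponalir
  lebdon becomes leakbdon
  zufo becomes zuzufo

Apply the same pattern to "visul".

hefo and fapnol both have last vowel 'o' yet inflect differently (hehefo, fapnolir), so the last vowel is not what conditions the rule; the final letter is.
"visul" ends in -l. The stems ending in -l (fapnol → fapnolir, ruponal → ruponalir) add -ir.
The other patterns: stems ending in -o repeat the first consonant+vowel as a prefix; stems ending in -a or -n insert -ak- after the first vowel.
So visul → visulir.

visulir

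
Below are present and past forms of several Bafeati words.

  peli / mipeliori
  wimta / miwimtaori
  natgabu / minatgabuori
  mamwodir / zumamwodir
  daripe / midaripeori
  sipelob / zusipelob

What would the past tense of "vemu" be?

peli and mamwodir both have last vowel 'i' yet inflect differently (mipeliori, zumamwodir), so the last vowel is not what conditions the rule; whether the stem ends in a vowel or a consonant is.
"vemu" ends in a vowel. The stems ending in a vowel (daripe → midaripeori, peli → mipeliori, natgabu → minatgabuori) add mi- … -ori around the stem.
So vemu → mivemuori.

mivemuori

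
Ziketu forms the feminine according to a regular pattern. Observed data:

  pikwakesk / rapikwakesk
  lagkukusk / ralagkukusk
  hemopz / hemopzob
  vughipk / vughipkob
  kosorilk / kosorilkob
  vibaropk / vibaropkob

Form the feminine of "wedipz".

pikwakesk and vughipk both end in -k yet inflect differently (rapikwakesk, vughipkob), so the final letter is not what conditions the rule; the second-to-last letter is.
"wedipz" has second-to-last letter 'p'. The stems whose second-to-last letter is 'p' (hemopz → hemopzob, vughipk → vughipkob, vibaropk → vibaropkob) add -ob.
So wedipz → wedipzob.

wedipzob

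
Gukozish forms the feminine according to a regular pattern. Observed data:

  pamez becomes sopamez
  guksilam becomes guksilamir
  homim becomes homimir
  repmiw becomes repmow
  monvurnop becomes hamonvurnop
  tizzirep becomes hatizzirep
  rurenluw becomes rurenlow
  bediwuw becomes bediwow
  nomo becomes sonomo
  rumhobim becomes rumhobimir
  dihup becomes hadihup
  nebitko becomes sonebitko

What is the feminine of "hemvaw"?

hemvow

rumhobim and repmiw both have last vowel 'i' yet inflect differently (rumhobimir, repmow), so the last vowel is not what conditions the rule; the final letter is.
"hemvaw" ends in -w. The stems ending in -w (repmiw → repmow, rurenluw → rurenlow, bediwuw → bediwow) change the last vowel to 'o'.
The other patterns: stems ending in -m add -ir; stems ending in -p add the prefix ha-; stems ending in -o or -z add the prefix so-.
So hemvaw → hemvow.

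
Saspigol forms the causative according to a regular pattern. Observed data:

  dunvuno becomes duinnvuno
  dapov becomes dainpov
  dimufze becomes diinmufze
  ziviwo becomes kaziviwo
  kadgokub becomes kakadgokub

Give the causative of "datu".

dunvuno and ziviwo both end in -o yet inflect differently (duinnvuno, kaziviwo), so the final letter is not what conditions the rule; the first letter is.
"datu" begins with d-. The stems beginning with d- (dapov → dainpov, dimufze → diinmufze, dunvuno → duinnvuno) insert -in- after the first vowel.
The other pattern: stems beginning with k- or z- add the prefix ka-.
So datu → daintu.

daintu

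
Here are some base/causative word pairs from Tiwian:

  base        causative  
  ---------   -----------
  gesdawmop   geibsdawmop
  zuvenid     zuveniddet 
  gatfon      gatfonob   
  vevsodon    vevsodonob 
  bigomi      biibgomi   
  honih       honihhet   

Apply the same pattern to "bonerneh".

bonernehhet

gatfon and gesdawmop both have last vowel 'o' yet inflect differently (gatfonob, geibsdawmop), so the last vowel is not what conditions the rule; the final letter is.
"bonerneh" ends in -h. The one such stem in the data (honih → honihhet) doubles the final consonant and adds -et (as does zuvenid), so the same rule applies.
The other patterns: stems ending in -n add -ob; stems ending in -i or -p insert -ib- after the first vowel.
So bonerneh → bonernehhet.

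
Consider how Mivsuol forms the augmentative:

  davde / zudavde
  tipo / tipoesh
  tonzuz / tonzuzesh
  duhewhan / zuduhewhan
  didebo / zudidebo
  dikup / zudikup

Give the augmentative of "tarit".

taritesh

didebo and tipo both end in -o yet inflect differently (zudidebo, tipoesh), so the final letter is not what conditions the rule; the first letter is.
"tarit" begins with t-. The stems beginning with t- (tipo → tipoesh, tonzuz → tonzuzesh) add -esh.
The other pattern: stems beginning with d- add the prefix zu-.
So tarit → taritesh.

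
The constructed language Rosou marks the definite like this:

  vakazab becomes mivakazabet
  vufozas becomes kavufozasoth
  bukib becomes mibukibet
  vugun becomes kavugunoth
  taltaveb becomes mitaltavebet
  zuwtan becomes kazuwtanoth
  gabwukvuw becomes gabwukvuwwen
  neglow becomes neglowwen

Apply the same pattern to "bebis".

vugun and gabwukvuw both have last vowel 'u' yet inflect differently (kavugunoth, gabwukvuwwen), so the last vowel is not what conditions the rule; the final letter is.
"bebis" ends in -s. The one such stem in the data (vufozas → kavufozasoth) adds ka- … -oth around the stem, so the same rule applies.
The other patterns: stems ending in -w double the final consonant and add -en; stems ending in -b add mi- … -et around the stem.
So bebis → kabebisoth.

kabebisoth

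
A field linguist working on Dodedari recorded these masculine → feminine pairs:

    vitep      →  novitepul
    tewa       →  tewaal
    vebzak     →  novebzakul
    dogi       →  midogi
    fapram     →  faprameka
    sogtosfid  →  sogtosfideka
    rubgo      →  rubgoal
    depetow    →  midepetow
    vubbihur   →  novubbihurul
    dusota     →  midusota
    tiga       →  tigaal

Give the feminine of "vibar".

"vibar" begins with v-. The stems beginning with v- (vubbihur → novubbihurul, vitep → novitepul, vebzak → novebzakul) add no- … -ul around the stem.
The other patterns: stems beginning with r- or t- add -al; stems beginning with d- add the prefix mi-; stems beginning with f- or s- add -eka.
So vibar → novibarul.

novibarul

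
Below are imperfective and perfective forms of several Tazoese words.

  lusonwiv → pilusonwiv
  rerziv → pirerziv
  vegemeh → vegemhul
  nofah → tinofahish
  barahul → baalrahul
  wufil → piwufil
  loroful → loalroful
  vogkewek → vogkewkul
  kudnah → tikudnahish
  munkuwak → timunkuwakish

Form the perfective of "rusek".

"rusek" has last vowel 'e'. The stems whose last vowel is 'e' (vogkewek → vogkewkul, vegemeh → vegemhul) delete the last vowel and add -ul.
So rusek → ruskul.

ruskul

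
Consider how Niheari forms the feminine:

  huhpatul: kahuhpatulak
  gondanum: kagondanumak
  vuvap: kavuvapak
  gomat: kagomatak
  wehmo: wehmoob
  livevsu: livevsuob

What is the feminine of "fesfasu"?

fesfasuob

"fesfasu" ends in a vowel. The stems ending in a vowel (livevsu → livevsuob, wehmo → wehmoob) add -ob.
So fesfasu → fesfasuob.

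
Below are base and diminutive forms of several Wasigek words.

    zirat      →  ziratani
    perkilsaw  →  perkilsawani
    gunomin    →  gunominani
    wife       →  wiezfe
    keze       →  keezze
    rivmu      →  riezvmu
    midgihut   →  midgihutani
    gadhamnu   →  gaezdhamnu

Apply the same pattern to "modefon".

modefonani

rivmu and midgihut both have last vowel 'u' yet inflect differently (riezvmu, midgihutani), so the last vowel is not what conditions the rule; whether the stem ends in a vowel or a consonant is.
"modefon" ends in a consonant. The stems ending in a consonant (perkilsaw → perkilsawani, midgihut → midgihutani, zirat → ziratani) add -ani.
So modefon → modefonani.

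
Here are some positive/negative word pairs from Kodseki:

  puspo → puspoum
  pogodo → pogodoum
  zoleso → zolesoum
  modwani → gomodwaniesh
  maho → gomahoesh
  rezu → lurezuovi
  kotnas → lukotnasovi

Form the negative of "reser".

puspo and maho both end in -o yet inflect differently (puspoum, gomahoesh), so the final letter is not what conditions the rule; the first letter is.
"reser" begins with r-. The one such stem in the data (rezu → lurezuovi) adds lu- … -ovi around the stem, so the same rule applies.
The other patterns: stems beginning with p- or z- add -um; stems beginning with m- add go- … -esh around the stem.
So reser → lureserovi.

lureserovi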